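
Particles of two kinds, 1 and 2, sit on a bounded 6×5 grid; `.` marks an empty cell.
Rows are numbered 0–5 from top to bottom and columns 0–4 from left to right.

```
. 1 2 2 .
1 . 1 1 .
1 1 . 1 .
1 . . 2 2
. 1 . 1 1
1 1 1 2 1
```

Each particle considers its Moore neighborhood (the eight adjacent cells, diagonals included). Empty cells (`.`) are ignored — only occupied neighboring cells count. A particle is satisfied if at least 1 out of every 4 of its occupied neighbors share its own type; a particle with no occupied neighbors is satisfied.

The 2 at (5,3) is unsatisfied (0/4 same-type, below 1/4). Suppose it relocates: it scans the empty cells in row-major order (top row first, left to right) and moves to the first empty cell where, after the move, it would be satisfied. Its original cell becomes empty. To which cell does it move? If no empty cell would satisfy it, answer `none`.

(0,4)

Vacating (5,3). Empty cells in order:
  (0,0): 0/2 same-type → still unsatisfied.
  (0,4): 1/2 same-type → satisfied — stop here.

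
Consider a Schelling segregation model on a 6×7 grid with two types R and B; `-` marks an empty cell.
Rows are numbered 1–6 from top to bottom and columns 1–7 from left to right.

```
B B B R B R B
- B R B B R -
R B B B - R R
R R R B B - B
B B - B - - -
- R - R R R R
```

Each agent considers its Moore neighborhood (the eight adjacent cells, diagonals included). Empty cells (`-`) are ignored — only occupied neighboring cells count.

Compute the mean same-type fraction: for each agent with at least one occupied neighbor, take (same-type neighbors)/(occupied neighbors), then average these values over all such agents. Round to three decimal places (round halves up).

0.482

(1,1)B 2/2
(1,2)B 3/4
(1,3)B 3/5
(1,4)R 1/5
(1,5)B 2/5
(1,6)R 1/4
(1,7)B 0/2
(2,2)B 5/7
(2,3)R 1/8
(2,4)B 5/7
(2,5)B 3/7
(2,6)R 3/6
(3,1)R 2/4
(3,2)B 2/7
(3,3)B 5/8
(3,4)B 5/7
(3,6)R 2/5
(3,7)R 2/3
(4,1)R 2/5
(4,2)R 3/7
(4,3)R 1/7
(4,4)B 4/5
(4,5)B 3/4
(4,7)B 0/2
(5,1)B 1/4
(5,2)B 1/5
(5,4)B 2/5
(6,2)R 0/2
(6,4)R 1/2
(6,5)R 2/3
(6,6)R 2/2
(6,7)R 1/1
Sum over 32 agents: 2/2 + 3/4 + 3/5 + 1/5 + 2/5 + 1/4 + 0/2 + 5/7 + 1/8 + 5/7 + 3/7 + 3/6 + 2/4 + 2/7 + 5/8 + 5/7 + 2/5 + 2/3 + 2/5 + 3/7 + 1/7 + 4/5 + 3/4 + 0/2 + 1/4 + 1/5 + 2/5 + 0/2 + 1/2 + 2/3 + 2/2 + 1/1 = 6473/420; mean = 6473/420 ÷ 32 = 6473/13440 = 0.481622… → 0.482.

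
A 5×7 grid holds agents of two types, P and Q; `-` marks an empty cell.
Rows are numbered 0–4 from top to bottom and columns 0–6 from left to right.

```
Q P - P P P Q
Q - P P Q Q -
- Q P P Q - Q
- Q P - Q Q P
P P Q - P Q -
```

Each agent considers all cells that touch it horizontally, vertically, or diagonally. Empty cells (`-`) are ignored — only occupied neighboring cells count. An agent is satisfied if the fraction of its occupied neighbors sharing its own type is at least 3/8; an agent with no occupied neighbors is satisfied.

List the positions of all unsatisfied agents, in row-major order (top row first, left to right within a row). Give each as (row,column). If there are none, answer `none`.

(0,1), (0,5), (1,4), (3,1), (3,6), (4,2), (4,4)

Row 0: (0,0)Q 1/2 satisfied · (0,1)P 1/3 not · (0,3)P 3/4 satisfied · (0,4)P 3/5 satisfied · (0,5)P 1/4 not · (0,6)Q 1/2 satisfied
Row 1: (1,0)Q 2/3 satisfied · (1,2)P 5/6 satisfied · (1,3)P 5/7 satisfied · (1,4)Q 2/7 not · (1,5)Q 4/6 satisfied
Row 2: (2,1)Q 2/5 satisfied · (2,2)P 4/6 satisfied · (2,3)P 4/7 satisfied · (2,4)Q 4/6 satisfied · (2,6)Q 2/3 satisfied
Row 3: (3,1)Q 2/6 not · (3,2)P 3/6 satisfied · (3,4)Q 3/5 satisfied · (3,5)Q 4/6 satisfied · (3,6)P 0/3 not
Row 4: (4,0)P 1/2 satisfied · (4,1)P 2/4 satisfied · (4,2)Q 1/3 not · (4,4)P 0/3 not · (4,5)Q 2/4 satisfied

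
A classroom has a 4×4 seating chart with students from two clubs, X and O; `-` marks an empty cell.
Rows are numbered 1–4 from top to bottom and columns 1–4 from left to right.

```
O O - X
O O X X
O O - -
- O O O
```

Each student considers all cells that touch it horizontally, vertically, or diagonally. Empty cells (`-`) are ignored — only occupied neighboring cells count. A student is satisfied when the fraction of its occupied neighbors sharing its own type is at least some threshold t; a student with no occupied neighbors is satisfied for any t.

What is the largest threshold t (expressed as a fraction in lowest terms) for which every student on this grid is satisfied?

(1,1)O 3/3
(1,2)O 3/4
(1,4)X 2/2
(2,1)O 5/5
(2,2)O 5/6
(2,3)X 2/5
(2,4)X 2/2
(3,1)O 4/4
(3,2)O 5/6
(4,2)O 3/3
(4,3)O 3/3
(4,4)O 1/1
The smallest same-type fraction is 2/5 at (2,3), which reduces to 2/5. Any threshold above that leaves this student unsatisfied.

2/5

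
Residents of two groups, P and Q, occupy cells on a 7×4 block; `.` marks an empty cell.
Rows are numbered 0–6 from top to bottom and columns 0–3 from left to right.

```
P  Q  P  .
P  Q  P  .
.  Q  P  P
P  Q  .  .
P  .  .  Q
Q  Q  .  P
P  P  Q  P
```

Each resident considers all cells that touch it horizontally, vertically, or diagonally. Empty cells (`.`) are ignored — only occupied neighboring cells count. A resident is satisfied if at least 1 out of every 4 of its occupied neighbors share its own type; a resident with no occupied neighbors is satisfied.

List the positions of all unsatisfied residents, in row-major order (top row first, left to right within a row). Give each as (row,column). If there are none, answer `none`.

(0,0)P 1/3 satisfied
(0,1)Q 1/5 not
(0,2)P 1/3 satisfied
(1,0)P 1/4 satisfied
(1,1)Q 2/7 satisfied
(1,2)P 3/6 satisfied
(2,1)Q 2/6 satisfied
(2,2)P 2/5 satisfied
(2,3)P 2/2 satisfied
(3,0)P 1/3 satisfied
(3,1)Q 1/4 satisfied
(4,0)P 1/4 satisfied
(4,3)Q 0/1 not
(5,0)Q 1/4 satisfied
(5,1)Q 2/5 satisfied
(5,3)P 1/3 satisfied
(6,0)P 1/3 satisfied
(6,1)P 1/4 satisfied
(6,2)Q 1/4 satisfied
(6,3)P 1/2 satisfied

(0,1), (4,3)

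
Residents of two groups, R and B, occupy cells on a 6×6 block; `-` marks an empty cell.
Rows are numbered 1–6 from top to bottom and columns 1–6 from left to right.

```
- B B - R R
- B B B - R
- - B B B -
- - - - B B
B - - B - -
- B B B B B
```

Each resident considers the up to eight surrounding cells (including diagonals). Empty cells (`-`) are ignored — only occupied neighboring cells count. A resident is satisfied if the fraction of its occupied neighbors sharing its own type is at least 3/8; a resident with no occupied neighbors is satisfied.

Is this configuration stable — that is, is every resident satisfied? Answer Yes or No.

Row 1: (1,2)B 3/3 ✓ · (1,3)B 4/4 ✓ · (1,5)R 2/3 ✓ · (1,6)R 2/2 ✓
Row 2: (2,2)B 4/4 ✓ · (2,3)B 6/6 ✓ · (2,4)B 5/6 ✓ · (2,6)R 2/3 ✓
Row 3: (3,3)B 4/4 ✓ · (3,4)B 5/5 ✓ · (3,5)B 4/5 ✓
Row 4: (4,5)B 4/4 ✓ · (4,6)B 2/2 ✓
Row 5: (5,1)B 1/1 ✓ · (5,4)B 4/4 ✓
Row 6: (6,2)B 2/2 ✓ · (6,3)B 3/3 ✓ · (6,4)B 3/3 ✓ · (6,5)B 3/3 ✓ · (6,6)B 1/1 ✓
All meet the threshold, so the configuration is stable.

Yes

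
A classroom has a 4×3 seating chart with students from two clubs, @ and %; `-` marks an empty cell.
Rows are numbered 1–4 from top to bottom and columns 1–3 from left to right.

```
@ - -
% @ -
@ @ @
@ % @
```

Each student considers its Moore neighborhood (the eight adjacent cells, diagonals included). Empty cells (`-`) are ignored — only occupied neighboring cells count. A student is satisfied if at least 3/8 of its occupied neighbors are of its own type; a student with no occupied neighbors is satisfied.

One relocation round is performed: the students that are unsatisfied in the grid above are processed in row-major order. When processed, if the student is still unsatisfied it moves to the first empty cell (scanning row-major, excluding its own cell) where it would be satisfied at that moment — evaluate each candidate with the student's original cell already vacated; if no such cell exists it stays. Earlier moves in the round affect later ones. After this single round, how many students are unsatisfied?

2

Initially unsatisfied (in order): (2,1), (4,2).
  (2,1): no empty cell satisfies it; stays.
  (4,2): no empty cell satisfies it; stays.
Resulting grid:
@ - -
% @ -
@ @ @
@ % @
Unsatisfied now: (2,1), (4,2).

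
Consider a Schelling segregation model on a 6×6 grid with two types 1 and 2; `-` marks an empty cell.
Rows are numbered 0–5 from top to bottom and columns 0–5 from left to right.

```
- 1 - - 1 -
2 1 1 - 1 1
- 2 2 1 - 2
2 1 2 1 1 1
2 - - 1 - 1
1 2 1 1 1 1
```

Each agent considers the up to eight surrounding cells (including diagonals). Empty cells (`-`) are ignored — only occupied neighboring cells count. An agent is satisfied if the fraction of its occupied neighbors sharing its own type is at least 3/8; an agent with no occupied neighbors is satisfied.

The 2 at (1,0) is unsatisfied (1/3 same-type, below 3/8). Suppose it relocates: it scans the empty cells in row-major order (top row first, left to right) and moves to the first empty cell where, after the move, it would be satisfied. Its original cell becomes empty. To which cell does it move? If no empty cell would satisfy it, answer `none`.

Vacating (1,0). Empty cells in order:
  (0,0): 0/2 same-type → still unsatisfied.
  (0,2): 0/3 same-type → still unsatisfied.
  (0,3): 0/3 same-type → still unsatisfied.
  (0,5): 0/3 same-type → still unsatisfied.
  (1,3): 1/5 same-type → still unsatisfied.
  (2,0): 2/4 same-type → satisfied — stop here.

(2,0)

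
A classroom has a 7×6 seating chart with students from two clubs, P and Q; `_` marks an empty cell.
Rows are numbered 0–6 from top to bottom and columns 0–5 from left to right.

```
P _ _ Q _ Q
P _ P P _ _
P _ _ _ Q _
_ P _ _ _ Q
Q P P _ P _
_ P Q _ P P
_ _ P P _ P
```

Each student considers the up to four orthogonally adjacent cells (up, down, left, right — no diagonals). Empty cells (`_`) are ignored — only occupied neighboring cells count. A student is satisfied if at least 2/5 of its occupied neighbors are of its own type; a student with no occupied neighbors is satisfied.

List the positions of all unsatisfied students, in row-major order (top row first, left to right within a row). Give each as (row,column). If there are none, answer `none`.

Row 0: (0,0)P 1/1 ok · (0,3)Q 0/1 unhappy · (0,5)Q 0/0 ok
Row 1: (1,0)P 2/2 ok · (1,2)P 1/1 ok · (1,3)P 1/2 ok
Row 2: (2,0)P 1/1 ok · (2,4)Q 0/0 ok
Row 3: (3,1)P 1/1 ok · (3,5)Q 0/0 ok
Row 4: (4,0)Q 0/1 unhappy · (4,1)P 3/4 ok · (4,2)P 1/2 ok · (4,4)P 1/1 ok
Row 5: (5,1)P 1/2 ok · (5,2)Q 0/3 unhappy · (5,4)P 2/2 ok · (5,5)P 2/2 ok
Row 6: (6,2)P 1/2 ok · (6,3)P 1/1 ok · (6,5)P 1/1 ok

(0,3), (4,0), (5,2)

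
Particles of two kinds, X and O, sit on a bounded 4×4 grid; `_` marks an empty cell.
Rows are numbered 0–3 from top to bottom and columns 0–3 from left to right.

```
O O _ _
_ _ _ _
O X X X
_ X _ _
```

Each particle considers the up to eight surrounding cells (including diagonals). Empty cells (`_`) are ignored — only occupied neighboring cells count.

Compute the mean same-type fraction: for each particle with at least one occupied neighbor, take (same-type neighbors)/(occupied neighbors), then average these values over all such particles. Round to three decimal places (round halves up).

0.762

Row 0: (0,0)O 1/1 · (0,1)O 1/1
Row 2: (2,0)O 0/2 · (2,1)X 2/3 · (2,2)X 3/3 · (2,3)X 1/1
Row 3: (3,1)X 2/3
Sum over 7 particles: 1/1 + 1/1 + 0/2 + 2/3 + 3/3 + 1/1 + 2/3 = 16/3; mean = 16/3 ÷ 7 = 16/21 = 0.761904… → 0.762.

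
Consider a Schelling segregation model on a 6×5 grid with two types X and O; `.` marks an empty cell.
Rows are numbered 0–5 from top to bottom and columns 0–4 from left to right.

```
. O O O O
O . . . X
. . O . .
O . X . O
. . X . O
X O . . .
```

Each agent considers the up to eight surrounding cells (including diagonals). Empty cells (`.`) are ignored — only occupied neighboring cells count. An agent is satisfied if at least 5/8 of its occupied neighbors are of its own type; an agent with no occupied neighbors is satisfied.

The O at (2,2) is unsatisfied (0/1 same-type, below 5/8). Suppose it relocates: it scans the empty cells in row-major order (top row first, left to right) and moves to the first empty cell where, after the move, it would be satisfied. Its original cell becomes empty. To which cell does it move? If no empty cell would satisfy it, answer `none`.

Vacating (2,2). Empty cells in order:
  (0,0): 2/2 same-type → satisfied — stop here.

(0,0)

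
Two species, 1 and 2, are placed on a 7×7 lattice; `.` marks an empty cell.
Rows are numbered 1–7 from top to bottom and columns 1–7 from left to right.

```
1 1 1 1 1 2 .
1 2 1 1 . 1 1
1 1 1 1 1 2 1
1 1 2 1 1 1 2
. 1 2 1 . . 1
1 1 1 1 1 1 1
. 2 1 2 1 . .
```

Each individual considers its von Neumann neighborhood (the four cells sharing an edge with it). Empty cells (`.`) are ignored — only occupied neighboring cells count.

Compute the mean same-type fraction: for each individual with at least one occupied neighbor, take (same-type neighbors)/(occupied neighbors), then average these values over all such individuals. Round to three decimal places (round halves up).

Row 1: (1,1)1 2/2 · (1,2)1 2/3 · (1,3)1 3/3 · (1,4)1 3/3 · (1,5)1 1/2 · (1,6)2 0/2
Row 2: (2,1)1 2/3 · (2,2)2 0/4 · (2,3)1 3/4 · (2,4)1 3/3 · (2,6)1 1/3 · (2,7)1 2/2
Row 3: (3,1)1 3/3 · (3,2)1 3/4 · (3,3)1 3/4 · (3,4)1 4/4 · (3,5)1 2/3 · (3,6)2 0/4 · (3,7)1 1/3
Row 4: (4,1)1 2/2 · (4,2)1 3/4 · (4,3)2 1/4 · (4,4)1 3/4 · (4,5)1 3/3 · (4,6)1 1/3 · (4,7)2 0/3
Row 5: (5,2)1 2/3 · (5,3)2 1/4 · (5,4)1 2/3 · (5,7)1 1/2
Row 6: (6,1)1 1/1 · (6,2)1 3/4 · (6,3)1 3/4 · (6,4)1 3/4 · (6,5)1 3/3 · (6,6)1 2/2 · (6,7)1 2/2
Row 7: (7,2)2 0/2 · (7,3)1 1/3 · (7,4)2 0/3 · (7,5)1 1/2
Sum over 41 individuals: 2/2 + 2/3 + 3/3 + 3/3 + 1/2 + 0/2 + 2/3 + 0/4 + 3/4 + 3/3 + 1/3 + 2/2 + 3/3 + 3/4 + 3/4 + 4/4 + 2/3 + 0/4 + 1/3 + 2/2 + 3/4 + 1/4 + 3/4 + 3/3 + 1/3 + 0/3 + 2/3 + 1/4 + 2/3 + 1/2 + 1/1 + 3/4 + 3/4 + 3/4 + 3/3 + 2/2 + 2/2 + 0/2 + 1/3 + 0/3 + 1/2 = 77/3; mean = 77/3 ÷ 41 = 77/123 = 0.626016… → 0.626.

0.626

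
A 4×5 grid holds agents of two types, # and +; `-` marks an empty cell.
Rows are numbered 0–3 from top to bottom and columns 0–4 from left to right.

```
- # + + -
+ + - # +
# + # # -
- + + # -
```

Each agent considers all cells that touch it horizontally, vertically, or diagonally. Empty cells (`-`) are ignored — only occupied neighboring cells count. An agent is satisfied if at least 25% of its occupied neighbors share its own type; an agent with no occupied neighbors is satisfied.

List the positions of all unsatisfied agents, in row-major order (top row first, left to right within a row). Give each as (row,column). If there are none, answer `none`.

(0,1)# 0/3 not
(0,2)+ 2/4 satisfied
(0,3)+ 2/3 satisfied
(1,0)+ 2/4 satisfied
(1,1)+ 3/6 satisfied
(1,3)# 2/5 satisfied
(1,4)+ 1/3 satisfied
(2,0)# 0/4 not
(2,1)+ 4/6 satisfied
(2,2)# 3/7 satisfied
(2,3)# 3/5 satisfied
(3,1)+ 2/4 satisfied
(3,2)+ 2/5 satisfied
(3,3)# 2/3 satisfied

(0,1), (2,0)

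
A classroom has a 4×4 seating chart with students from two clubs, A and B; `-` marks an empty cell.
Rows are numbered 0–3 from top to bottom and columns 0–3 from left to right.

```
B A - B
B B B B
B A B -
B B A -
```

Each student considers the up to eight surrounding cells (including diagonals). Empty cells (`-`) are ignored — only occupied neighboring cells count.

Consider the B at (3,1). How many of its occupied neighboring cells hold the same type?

Occupied neighbors of (3,1): (2,0)=B, (2,1)=A, (2,2)=B, (3,0)=B, (3,2)=A.
Same type (B): 3 of 5.

3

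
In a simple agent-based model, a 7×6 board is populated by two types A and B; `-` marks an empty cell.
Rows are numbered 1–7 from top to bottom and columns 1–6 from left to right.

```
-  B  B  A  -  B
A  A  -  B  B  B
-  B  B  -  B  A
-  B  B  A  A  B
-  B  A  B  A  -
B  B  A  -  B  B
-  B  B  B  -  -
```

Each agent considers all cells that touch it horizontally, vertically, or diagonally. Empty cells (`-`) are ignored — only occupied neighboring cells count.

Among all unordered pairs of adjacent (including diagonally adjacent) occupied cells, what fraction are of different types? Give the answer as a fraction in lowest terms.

35/73

Scan each occupied cell's neighbors to the right and below (and the two forward diagonals) so each pair is counted once.
Row 1: B(1,2)–B(1,3)= B(1,2)–A(2,2)≠ B(1,2)–A(2,1)≠ B(1,3)–A(1,4)≠ B(1,3)–B(2,4)= B(1,3)–A(2,2)≠ A(1,4)–B(2,4)≠ A(1,4)–B(2,5)≠ B(1,6)–B(2,6)= B(1,6)–B(2,5)=  → 6/10 unlike.
Row 2: A(2,1)–A(2,2)= A(2,1)–B(3,2)≠ A(2,2)–B(3,2)≠ A(2,2)–B(3,3)≠ B(2,4)–B(2,5)= B(2,4)–B(3,5)= B(2,4)–B(3,3)= B(2,5)–B(2,6)= B(2,5)–B(3,5)= B(2,5)–A(3,6)≠ B(2,6)–A(3,6)≠ B(2,6)–B(3,5)=  → 5/12 unlike.
Row 3: B(3,2)–B(3,3)= B(3,2)–B(4,2)= B(3,2)–B(4,3)= B(3,3)–B(4,3)= B(3,3)–A(4,4)≠ B(3,3)–B(4,2)= B(3,5)–A(3,6)≠ B(3,5)–A(4,5)≠ B(3,5)–B(4,6)= B(3,5)–A(4,4)≠ A(3,6)–B(4,6)≠ A(3,6)–A(4,5)=  → 5/12 unlike.
Row 4: B(4,2)–B(4,3)= B(4,2)–B(5,2)= B(4,2)–A(5,3)≠ B(4,3)–A(4,4)≠ B(4,3)–A(5,3)≠ B(4,3)–B(5,4)= B(4,3)–B(5,2)= A(4,4)–A(4,5)= A(4,4)–B(5,4)≠ A(4,4)–A(5,5)= A(4,4)–A(5,3)= A(4,5)–B(4,6)≠ A(4,5)–A(5,5)= A(4,5)–B(5,4)≠ B(4,6)–A(5,5)≠  → 7/15 unlike.
Row 5: B(5,2)–A(5,3)≠ B(5,2)–B(6,2)= B(5,2)–A(6,3)≠ B(5,2)–B(6,1)= A(5,3)–B(5,4)≠ A(5,3)–A(6,3)= A(5,3)–B(6,2)≠ B(5,4)–A(5,5)≠ B(5,4)–B(6,5)= B(5,4)–A(6,3)≠ A(5,5)–B(6,5)≠ A(5,5)–B(6,6)≠  → 8/12 unlike.
Row 6: B(6,1)–B(6,2)= B(6,1)–B(7,2)= B(6,2)–A(6,3)≠ B(6,2)–B(7,2)= B(6,2)–B(7,3)= A(6,3)–B(7,3)≠ A(6,3)–B(7,4)≠ A(6,3)–B(7,2)≠ B(6,5)–B(6,6)= B(6,5)–B(7,4)=  → 4/10 unlike.
Row 7: B(7,2)–B(7,3)= B(7,3)–B(7,4)=  → 0/2 unlike.
Total adjacent occupied pairs: 73; unlike-type pairs: 35.
35/73 is already in lowest terms.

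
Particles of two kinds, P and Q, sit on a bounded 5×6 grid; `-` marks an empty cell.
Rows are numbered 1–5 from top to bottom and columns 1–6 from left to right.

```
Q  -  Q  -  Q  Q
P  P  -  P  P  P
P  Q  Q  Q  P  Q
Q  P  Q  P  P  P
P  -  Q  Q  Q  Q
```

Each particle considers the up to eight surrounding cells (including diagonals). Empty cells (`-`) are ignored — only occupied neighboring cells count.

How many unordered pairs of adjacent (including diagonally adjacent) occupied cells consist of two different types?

41

Scan each occupied cell's neighbors to the right and below (and the two forward diagonals) so each pair is counted once.
From row 1: 9 unlike of 10 pairs (running 9/10).
From row 2: 8 unlike of 16 pairs (running 17/26).
From row 3: 11 unlike of 21 pairs (running 28/47).
From row 4: 13 unlike of 18 pairs (running 41/65).
From row 5: 0 unlike of 3 pairs (running 41/68).
Total adjacent occupied pairs: 68; unlike-type pairs: 41.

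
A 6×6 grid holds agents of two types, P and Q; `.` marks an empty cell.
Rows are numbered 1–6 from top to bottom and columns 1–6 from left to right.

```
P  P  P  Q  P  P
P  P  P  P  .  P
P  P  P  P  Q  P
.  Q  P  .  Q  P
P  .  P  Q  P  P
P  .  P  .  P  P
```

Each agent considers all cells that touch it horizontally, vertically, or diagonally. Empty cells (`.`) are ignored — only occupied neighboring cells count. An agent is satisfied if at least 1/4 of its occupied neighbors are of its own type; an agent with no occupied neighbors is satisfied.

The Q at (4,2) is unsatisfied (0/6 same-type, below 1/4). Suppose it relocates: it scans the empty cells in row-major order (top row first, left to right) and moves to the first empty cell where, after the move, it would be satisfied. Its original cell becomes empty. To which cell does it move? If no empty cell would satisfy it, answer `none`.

(2,5)

Vacating (4,2). Empty cells in order:
  (2,5): 2/8 same-type → satisfied — stop here.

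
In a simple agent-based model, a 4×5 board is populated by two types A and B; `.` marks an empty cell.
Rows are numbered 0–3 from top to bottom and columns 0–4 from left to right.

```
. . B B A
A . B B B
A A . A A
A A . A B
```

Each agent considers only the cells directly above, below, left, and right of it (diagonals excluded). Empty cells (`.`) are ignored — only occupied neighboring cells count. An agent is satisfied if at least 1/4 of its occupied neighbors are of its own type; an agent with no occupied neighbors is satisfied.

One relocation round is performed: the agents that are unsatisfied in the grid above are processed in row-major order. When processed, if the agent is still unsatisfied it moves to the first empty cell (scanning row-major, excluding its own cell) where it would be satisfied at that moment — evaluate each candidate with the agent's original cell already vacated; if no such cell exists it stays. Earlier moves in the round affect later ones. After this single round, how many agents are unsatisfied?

Initially unsatisfied (in order): (0,4), (3,4).
  (0,4) → (0,0).
  (3,4) → (0,1).
Resulting grid:
A B B B .
A . B B B
A A . A A
A A . A .
All satisfied now.

0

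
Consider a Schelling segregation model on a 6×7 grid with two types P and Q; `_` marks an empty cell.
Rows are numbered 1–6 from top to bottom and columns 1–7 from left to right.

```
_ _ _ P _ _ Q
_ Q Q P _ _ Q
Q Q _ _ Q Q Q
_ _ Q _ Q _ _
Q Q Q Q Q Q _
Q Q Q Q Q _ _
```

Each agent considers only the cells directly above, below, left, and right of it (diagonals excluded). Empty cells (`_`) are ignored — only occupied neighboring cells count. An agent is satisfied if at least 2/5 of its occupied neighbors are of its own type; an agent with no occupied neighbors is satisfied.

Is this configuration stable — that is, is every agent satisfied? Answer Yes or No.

(1,4)P 1/1 ✓
(1,7)Q 1/1 ✓
(2,2)Q 2/2 ✓
(2,3)Q 1/2 ✓
(2,4)P 1/2 ✓
(2,7)Q 2/2 ✓
(3,1)Q 1/1 ✓
(3,2)Q 2/2 ✓
(3,5)Q 2/2 ✓
(3,6)Q 2/2 ✓
(3,7)Q 2/2 ✓
(4,3)Q 1/1 ✓
(4,5)Q 2/2 ✓
(5,1)Q 2/2 ✓
(5,2)Q 3/3 ✓
(5,3)Q 4/4 ✓
(5,4)Q 3/3 ✓
(5,5)Q 4/4 ✓
(5,6)Q 1/1 ✓
(6,1)Q 2/2 ✓
(6,2)Q 3/3 ✓
(6,3)Q 3/3 ✓
(6,4)Q 3/3 ✓
(6,5)Q 2/2 ✓
All meet the threshold, so the configuration is stable.

Yes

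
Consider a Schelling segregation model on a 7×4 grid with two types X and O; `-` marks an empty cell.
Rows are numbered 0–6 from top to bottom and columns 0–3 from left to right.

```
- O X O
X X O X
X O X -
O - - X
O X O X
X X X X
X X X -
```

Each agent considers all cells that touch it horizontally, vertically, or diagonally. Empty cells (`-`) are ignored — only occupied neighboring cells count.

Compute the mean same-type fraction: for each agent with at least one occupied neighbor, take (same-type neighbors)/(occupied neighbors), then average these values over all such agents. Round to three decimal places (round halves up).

0.576

Row 0: (0,1)O 1/4 · (0,2)X 2/5 · (0,3)O 1/3
Row 1: (1,0)X 2/4 · (1,1)X 4/7 · (1,2)O 3/7 · (1,3)X 2/4
Row 2: (2,0)X 2/4 · (2,1)O 2/6 · (2,2)X 3/5
Row 3: (3,0)O 2/4 · (3,3)X 2/3
Row 4: (4,0)O 1/4 · (4,1)X 3/6 · (4,2)O 0/6 · (4,3)X 3/4
Row 5: (5,0)X 4/5 · (5,1)X 6/8 · (5,2)X 6/7 · (5,3)X 3/4
Row 6: (6,0)X 3/3 · (6,1)X 5/5 · (6,2)X 4/4
Sum over 23 agents: 1/4 + 2/5 + 1/3 + 2/4 + 4/7 + 3/7 + 2/4 + 2/4 + 2/6 + 3/5 + 2/4 + 2/3 + 1/4 + 3/6 + 0/6 + 3/4 + 4/5 + 6/8 + 6/7 + 3/4 + 3/3 + 5/5 + 4/4 = 5561/420; mean = 5561/420 ÷ 23 = 5561/9660 = 0.575672… → 0.576.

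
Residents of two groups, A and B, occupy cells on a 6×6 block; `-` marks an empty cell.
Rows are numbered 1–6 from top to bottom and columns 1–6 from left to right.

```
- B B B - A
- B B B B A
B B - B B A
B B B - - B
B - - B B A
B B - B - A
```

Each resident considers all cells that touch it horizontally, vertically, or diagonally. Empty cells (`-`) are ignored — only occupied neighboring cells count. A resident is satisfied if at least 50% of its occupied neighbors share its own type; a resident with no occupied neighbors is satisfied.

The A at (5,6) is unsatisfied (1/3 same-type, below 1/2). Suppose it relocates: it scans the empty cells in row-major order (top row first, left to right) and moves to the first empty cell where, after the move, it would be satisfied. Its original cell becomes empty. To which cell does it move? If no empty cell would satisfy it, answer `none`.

Vacating (5,6). Empty cells in order:
  (1,1): 0/2 same-type → still unsatisfied.
  (1,5): 2/5 same-type → still unsatisfied.
  (2,1): 0/4 same-type → still unsatisfied.
  (3,3): 0/7 same-type → still unsatisfied.
  (4,4): 0/5 same-type → still unsatisfied.
  (4,5): 1/6 same-type → still unsatisfied.
  (5,2): 0/6 same-type → still unsatisfied.
  (5,3): 0/5 same-type → still unsatisfied.
  (6,3): 0/3 same-type → still unsatisfied.
  (6,5): 1/4 same-type → still unsatisfied.

none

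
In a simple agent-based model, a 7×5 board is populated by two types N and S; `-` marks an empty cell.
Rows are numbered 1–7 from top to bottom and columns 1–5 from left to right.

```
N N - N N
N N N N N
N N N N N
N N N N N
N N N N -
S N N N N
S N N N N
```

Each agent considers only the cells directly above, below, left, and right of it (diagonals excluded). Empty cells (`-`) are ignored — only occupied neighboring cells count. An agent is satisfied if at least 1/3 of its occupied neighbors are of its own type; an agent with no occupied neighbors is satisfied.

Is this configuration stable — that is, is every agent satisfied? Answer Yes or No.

Yes

Row 1: (1,1)N 2/2 ✓ · (1,2)N 2/2 ✓ · (1,4)N 2/2 ✓ · (1,5)N 2/2 ✓
Row 2: (2,1)N 3/3 ✓ · (2,2)N 4/4 ✓ · (2,3)N 3/3 ✓ · (2,4)N 4/4 ✓ · (2,5)N 3/3 ✓
Row 3: (3,1)N 3/3 ✓ · (3,2)N 4/4 ✓ · (3,3)N 4/4 ✓ · (3,4)N 4/4 ✓ · (3,5)N 3/3 ✓
Row 4: (4,1)N 3/3 ✓ · (4,2)N 4/4 ✓ · (4,3)N 4/4 ✓ · (4,4)N 4/4 ✓ · (4,5)N 2/2 ✓
Row 5: (5,1)N 2/3 ✓ · (5,2)N 4/4 ✓ · (5,3)N 4/4 ✓ · (5,4)N 3/3 ✓
Row 6: (6,1)S 1/3 ✓ · (6,2)N 3/4 ✓ · (6,3)N 4/4 ✓ · (6,4)N 4/4 ✓ · (6,5)N 2/2 ✓
Row 7: (7,1)S 1/2 ✓ · (7,2)N 2/3 ✓ · (7,3)N 3/3 ✓ · (7,4)N 3/3 ✓ · (7,5)N 2/2 ✓
All meet the threshold, so the configuration is stable.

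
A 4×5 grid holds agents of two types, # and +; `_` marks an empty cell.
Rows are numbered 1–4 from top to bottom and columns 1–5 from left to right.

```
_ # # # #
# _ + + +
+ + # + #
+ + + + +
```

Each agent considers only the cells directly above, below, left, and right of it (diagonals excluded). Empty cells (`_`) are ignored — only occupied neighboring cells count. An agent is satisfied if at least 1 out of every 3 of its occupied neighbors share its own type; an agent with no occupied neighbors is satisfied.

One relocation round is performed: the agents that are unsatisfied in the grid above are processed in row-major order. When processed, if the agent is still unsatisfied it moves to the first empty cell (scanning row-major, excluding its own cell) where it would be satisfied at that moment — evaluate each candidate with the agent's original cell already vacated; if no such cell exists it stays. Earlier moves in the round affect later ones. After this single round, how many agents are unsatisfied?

Initially unsatisfied (in order): (2,1), (3,3), (3,5).
  (2,1) → (1,1).
  (3,3) → (2,1).
  (3,5) → (2,2).
Resulting grid:
# # # # #
# # + + +
+ + _ + _
+ + + + +
All satisfied now.

0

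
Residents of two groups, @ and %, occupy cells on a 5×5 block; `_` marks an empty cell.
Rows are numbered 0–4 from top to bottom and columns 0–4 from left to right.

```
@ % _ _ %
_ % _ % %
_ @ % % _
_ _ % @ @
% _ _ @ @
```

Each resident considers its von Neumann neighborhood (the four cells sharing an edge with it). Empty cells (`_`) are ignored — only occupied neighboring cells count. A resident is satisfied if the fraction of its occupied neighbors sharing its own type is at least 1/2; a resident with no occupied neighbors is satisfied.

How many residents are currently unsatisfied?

(0,0)@ 0/1 not
(0,1)% 1/2 satisfied
(0,4)% 1/1 satisfied
(1,1)% 1/2 satisfied
(1,3)% 2/2 satisfied
(1,4)% 2/2 satisfied
(2,1)@ 0/2 not
(2,2)% 2/3 satisfied
(2,3)% 2/3 satisfied
(3,2)% 1/2 satisfied
(3,3)@ 2/4 satisfied
(3,4)@ 2/2 satisfied
(4,0)% 0/0 satisfied
(4,3)@ 2/2 satisfied
(4,4)@ 2/2 satisfied
Unsatisfied: (0,0), (2,1) — 2 in total.

2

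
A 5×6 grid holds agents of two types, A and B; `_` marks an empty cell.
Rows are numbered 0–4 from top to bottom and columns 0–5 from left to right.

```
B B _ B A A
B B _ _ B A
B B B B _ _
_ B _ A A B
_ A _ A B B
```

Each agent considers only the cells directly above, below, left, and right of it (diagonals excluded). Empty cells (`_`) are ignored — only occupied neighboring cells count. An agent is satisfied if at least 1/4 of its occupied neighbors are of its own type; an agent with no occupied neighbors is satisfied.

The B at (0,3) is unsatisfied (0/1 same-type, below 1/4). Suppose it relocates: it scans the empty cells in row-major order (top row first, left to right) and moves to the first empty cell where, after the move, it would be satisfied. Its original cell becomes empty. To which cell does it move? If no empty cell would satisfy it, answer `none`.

Vacating (0,3). Empty cells in order:
  (0,2): 1/1 same-type → satisfied — stop here.

(0,2)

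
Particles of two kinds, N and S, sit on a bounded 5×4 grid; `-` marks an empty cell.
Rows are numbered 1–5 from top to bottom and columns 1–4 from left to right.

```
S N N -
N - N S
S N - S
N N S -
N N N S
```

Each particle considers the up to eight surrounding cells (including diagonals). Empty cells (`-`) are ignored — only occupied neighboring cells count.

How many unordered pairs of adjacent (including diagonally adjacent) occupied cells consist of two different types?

Scan each occupied cell's neighbors to the right and below (and the two forward diagonals) so each pair is counted once.
From row 1: 3 unlike of 7 pairs (running 3/7).
From row 2: 3 unlike of 6 pairs (running 6/13).
From row 3: 4 unlike of 7 pairs (running 10/20).
From row 4: 3 unlike of 10 pairs (running 13/30).
From row 5: 1 unlike of 3 pairs (running 14/33).
Total adjacent occupied pairs: 33; unlike-type pairs: 14.

14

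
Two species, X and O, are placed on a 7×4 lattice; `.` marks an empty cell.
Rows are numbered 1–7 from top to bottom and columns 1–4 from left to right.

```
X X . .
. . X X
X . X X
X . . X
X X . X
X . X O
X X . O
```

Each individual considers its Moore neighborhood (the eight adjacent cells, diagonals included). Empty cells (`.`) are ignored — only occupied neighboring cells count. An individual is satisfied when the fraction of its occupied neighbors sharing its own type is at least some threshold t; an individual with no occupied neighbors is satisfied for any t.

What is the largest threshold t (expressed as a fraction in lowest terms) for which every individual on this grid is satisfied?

Row 1: (1,1)X 1/1 · (1,2)X 2/2
Row 2: (2,3)X 4/4 · (2,4)X 3/3
Row 3: (3,1)X 1/1 · (3,3)X 4/4 · (3,4)X 4/4
Row 4: (4,1)X 3/3 · (4,4)X 3/3
Row 5: (5,1)X 3/3 · (5,2)X 4/4 · (5,4)X 2/3
Row 6: (6,1)X 4/4 · (6,3)X 3/5 · (6,4)O 1/3
Row 7: (7,1)X 2/2 · (7,2)X 3/3 · (7,4)O 1/2
The smallest same-type fraction is 1/3 at (6,4), which reduces to 1/3. Any threshold above that leaves this individual unsatisfied.

1/3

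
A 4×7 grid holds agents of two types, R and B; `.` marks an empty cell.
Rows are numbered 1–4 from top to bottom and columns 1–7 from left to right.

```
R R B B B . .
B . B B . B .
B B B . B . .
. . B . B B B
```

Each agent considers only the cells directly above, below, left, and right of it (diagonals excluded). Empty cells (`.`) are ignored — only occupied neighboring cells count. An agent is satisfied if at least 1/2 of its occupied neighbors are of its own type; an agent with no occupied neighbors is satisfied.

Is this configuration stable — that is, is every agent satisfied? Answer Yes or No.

Row 1: (1,1)R 1/2 ok · (1,2)R 1/2 ok · (1,3)B 2/3 ok · (1,4)B 3/3 ok · (1,5)B 1/1 ok
Row 2: (2,1)B 1/2 ok · (2,3)B 3/3 ok · (2,4)B 2/2 ok · (2,6)B 0/0 ok
Row 3: (3,1)B 2/2 ok · (3,2)B 2/2 ok · (3,3)B 3/3 ok · (3,5)B 1/1 ok
Row 4: (4,3)B 1/1 ok · (4,5)B 2/2 ok · (4,6)B 2/2 ok · (4,7)B 1/1 ok
All meet the threshold, so the configuration is stable.

Yes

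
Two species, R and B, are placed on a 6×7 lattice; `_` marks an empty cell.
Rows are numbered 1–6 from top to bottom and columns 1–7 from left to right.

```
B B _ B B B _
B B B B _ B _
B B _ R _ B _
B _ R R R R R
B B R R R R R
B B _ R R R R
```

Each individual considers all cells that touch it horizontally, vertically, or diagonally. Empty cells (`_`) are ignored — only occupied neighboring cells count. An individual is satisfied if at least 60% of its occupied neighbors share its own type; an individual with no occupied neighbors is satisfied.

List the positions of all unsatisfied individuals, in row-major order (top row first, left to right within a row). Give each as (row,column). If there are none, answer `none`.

(1,1)B 3/3 ok
(1,2)B 4/4 ok
(1,4)B 3/3 ok
(1,5)B 4/4 ok
(1,6)B 2/2 ok
(2,1)B 5/5 ok
(2,2)B 6/6 ok
(2,3)B 5/6 ok
(2,4)B 3/4 ok
(2,6)B 3/3 ok
(3,1)B 4/4 ok
(3,2)B 5/6 ok
(3,4)R 3/5 ok
(3,6)B 1/4 unhappy
(4,1)B 4/4 ok
(4,3)R 4/6 ok
(4,4)R 6/6 ok
(4,5)R 6/7 ok
(4,6)R 5/6 ok
(4,7)R 3/4 ok
(5,1)B 4/4 ok
(5,2)B 4/6 ok
(5,3)R 4/6 ok
(5,4)R 7/7 ok
(5,5)R 8/8 ok
(5,6)R 8/8 ok
(5,7)R 5/5 ok
(6,1)B 3/3 ok
(6,2)B 3/4 ok
(6,4)R 4/4 ok
(6,5)R 5/5 ok
(6,6)R 5/5 ok
(6,7)R 3/3 ok

(3,6)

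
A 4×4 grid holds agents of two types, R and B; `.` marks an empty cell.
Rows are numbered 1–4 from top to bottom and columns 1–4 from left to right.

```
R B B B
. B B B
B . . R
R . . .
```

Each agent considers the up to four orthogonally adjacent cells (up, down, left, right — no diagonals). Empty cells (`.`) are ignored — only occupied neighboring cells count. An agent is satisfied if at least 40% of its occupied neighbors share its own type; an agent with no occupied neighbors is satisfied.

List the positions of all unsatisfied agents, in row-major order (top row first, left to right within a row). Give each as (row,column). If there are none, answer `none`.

(1,1), (3,1), (3,4), (4,1)

(1,1)R 0/1 not
(1,2)B 2/3 satisfied
(1,3)B 3/3 satisfied
(1,4)B 2/2 satisfied
(2,2)B 2/2 satisfied
(2,3)B 3/3 satisfied
(2,4)B 2/3 satisfied
(3,1)B 0/1 not
(3,4)R 0/1 not
(4,1)R 0/1 not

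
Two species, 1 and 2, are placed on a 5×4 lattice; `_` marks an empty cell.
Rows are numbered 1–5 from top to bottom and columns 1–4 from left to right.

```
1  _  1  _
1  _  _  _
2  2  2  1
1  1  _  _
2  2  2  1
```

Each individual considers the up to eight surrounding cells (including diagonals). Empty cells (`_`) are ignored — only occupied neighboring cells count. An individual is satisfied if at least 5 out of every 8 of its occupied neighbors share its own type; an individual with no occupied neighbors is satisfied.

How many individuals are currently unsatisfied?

(1,1)1 1/1 satisfied
(1,3)1 0/0 satisfied
(2,1)1 1/3 not
(3,1)2 1/4 not
(3,2)2 2/5 not
(3,3)2 1/3 not
(3,4)1 0/1 not
(4,1)1 1/5 not
(4,2)1 1/7 not
(5,1)2 1/3 not
(5,2)2 2/4 not
(5,3)2 1/3 not
(5,4)1 0/1 not
Unsatisfied: (2,1), (3,1), (3,2), (3,3), (3,4), (4,1), (4,2), (5,1), (5,2), (5,3), (5,4) — 11 in total.

11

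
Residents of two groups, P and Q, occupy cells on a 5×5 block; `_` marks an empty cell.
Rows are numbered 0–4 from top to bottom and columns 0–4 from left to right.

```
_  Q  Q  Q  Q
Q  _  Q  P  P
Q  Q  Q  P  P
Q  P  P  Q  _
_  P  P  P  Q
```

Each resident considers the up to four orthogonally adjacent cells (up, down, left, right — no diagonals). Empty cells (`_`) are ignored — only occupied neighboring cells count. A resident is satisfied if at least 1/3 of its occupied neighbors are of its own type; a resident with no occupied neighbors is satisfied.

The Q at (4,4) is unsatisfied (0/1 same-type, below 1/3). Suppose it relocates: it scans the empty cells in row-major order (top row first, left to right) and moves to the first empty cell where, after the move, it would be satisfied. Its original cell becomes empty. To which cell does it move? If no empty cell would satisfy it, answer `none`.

Vacating (4,4). Empty cells in order:
  (0,0): 2/2 same-type → satisfied — stop here.

(0,0)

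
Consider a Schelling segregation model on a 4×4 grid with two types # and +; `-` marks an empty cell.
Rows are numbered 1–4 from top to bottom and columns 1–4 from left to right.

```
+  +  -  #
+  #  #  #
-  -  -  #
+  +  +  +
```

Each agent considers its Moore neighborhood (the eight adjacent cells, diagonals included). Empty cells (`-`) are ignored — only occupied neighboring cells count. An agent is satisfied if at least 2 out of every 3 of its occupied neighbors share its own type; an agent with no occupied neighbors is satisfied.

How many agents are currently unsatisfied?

4

(1,1)+ 2/3 ✓
(1,2)+ 2/4 ✗
(1,4)# 2/2 ✓
(2,1)+ 2/3 ✓
(2,2)# 1/4 ✗
(2,3)# 4/5 ✓
(2,4)# 3/3 ✓
(3,4)# 2/4 ✗
(4,1)+ 1/1 ✓
(4,2)+ 2/2 ✓
(4,3)+ 2/3 ✓
(4,4)+ 1/2 ✗
Unsatisfied: (1,2), (2,2), (3,4), (4,4) — 4 in total.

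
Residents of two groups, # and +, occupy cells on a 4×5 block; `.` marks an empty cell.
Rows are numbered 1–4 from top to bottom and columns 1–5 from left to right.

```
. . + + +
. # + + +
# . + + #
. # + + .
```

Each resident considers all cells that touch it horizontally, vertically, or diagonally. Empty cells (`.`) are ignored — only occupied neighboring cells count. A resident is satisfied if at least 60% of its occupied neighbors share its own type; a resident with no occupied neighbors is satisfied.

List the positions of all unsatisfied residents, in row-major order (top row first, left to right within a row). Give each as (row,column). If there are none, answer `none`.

(2,2), (3,5), (4,2)

Row 1: (1,3)+ 3/4 ✓ · (1,4)+ 5/5 ✓ · (1,5)+ 3/3 ✓
Row 2: (2,2)# 1/4 ✗ · (2,3)+ 5/6 ✓ · (2,4)+ 7/8 ✓ · (2,5)+ 4/5 ✓
Row 3: (3,1)# 2/2 ✓ · (3,3)+ 5/7 ✓ · (3,4)+ 6/7 ✓ · (3,5)# 0/4 ✗
Row 4: (4,2)# 1/3 ✗ · (4,3)+ 3/4 ✓ · (4,4)+ 3/4 ✓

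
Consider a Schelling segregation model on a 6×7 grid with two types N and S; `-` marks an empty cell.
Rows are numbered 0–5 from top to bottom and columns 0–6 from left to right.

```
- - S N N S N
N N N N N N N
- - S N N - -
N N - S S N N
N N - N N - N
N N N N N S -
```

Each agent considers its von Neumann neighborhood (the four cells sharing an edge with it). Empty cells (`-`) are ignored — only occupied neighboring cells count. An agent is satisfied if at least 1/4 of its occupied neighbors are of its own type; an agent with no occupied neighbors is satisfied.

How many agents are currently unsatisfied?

4

Row 0: (0,2)S 0/2 unhappy · (0,3)N 2/3 ok · (0,4)N 2/3 ok · (0,5)S 0/3 unhappy · (0,6)N 1/2 ok
Row 1: (1,0)N 1/1 ok · (1,1)N 2/2 ok · (1,2)N 2/4 ok · (1,3)N 4/4 ok · (1,4)N 4/4 ok · (1,5)N 2/3 ok · (1,6)N 2/2 ok
Row 2: (2,2)S 0/2 unhappy · (2,3)N 2/4 ok · (2,4)N 2/3 ok
Row 3: (3,0)N 2/2 ok · (3,1)N 2/2 ok · (3,3)S 1/3 ok · (3,4)S 1/4 ok · (3,5)N 1/2 ok · (3,6)N 2/2 ok
Row 4: (4,0)N 3/3 ok · (4,1)N 3/3 ok · (4,3)N 2/3 ok · (4,4)N 2/3 ok · (4,6)N 1/1 ok
Row 5: (5,0)N 2/2 ok · (5,1)N 3/3 ok · (5,2)N 2/2 ok · (5,3)N 3/3 ok · (5,4)N 2/3 ok · (5,5)S 0/1 unhappy
Unsatisfied: (0,2), (0,5), (2,2), (5,5) — 4 in total.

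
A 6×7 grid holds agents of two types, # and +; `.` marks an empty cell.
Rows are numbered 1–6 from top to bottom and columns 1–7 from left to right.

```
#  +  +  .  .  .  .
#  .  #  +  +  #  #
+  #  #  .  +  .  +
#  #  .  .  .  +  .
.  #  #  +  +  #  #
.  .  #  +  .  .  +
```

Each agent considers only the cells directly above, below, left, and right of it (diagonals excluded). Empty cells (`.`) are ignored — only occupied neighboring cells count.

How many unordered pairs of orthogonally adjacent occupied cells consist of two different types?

13

Scan each occupied cell's neighbors to the right and below so each pair is counted once.
From row 1: 2 unlike of 4 pairs (running 2/4).
From row 2: 4 unlike of 8 pairs (running 6/12).
From row 3: 2 unlike of 4 pairs (running 8/16).
From row 4: 1 unlike of 3 pairs (running 9/19).
From row 5: 3 unlike of 8 pairs (running 12/27).
From row 6: 1 unlike of 1 pairs (running 13/28).
Total adjacent occupied pairs: 28; unlike-type pairs: 13.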